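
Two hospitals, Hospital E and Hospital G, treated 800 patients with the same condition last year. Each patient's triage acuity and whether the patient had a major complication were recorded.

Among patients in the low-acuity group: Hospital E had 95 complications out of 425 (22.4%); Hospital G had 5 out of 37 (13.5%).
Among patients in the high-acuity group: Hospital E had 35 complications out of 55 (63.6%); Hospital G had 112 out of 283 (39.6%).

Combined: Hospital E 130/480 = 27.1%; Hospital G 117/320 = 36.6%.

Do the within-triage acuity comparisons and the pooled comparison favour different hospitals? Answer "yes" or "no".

Within each triage acuity level (low-acuity 22.4% vs 13.5%; high-acuity 63.6% vs 39.6%), Hospital G has the lower rate every time. Pooled: 27.1% vs 36.6% — Hospital E has the lower rate overall. The two comparisons disagree.

yes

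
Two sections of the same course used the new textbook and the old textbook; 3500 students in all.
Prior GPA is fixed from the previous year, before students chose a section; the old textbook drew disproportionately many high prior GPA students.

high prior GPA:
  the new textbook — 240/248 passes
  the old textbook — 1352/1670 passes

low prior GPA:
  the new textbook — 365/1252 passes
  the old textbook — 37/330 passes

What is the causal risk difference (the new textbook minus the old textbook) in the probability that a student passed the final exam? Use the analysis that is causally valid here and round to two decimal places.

+0.17

Prior GPA band is set before the teaching method has any effect — it is not caused by the teaching method — and it independently drives the outcome. That makes it a confounder, so the causal comparison is within prior GPA band levels.
Adjusting over the population distribution of prior GPA band: 0.548·(0.968−0.810) + 0.452·(0.292−0.112) = +0.168.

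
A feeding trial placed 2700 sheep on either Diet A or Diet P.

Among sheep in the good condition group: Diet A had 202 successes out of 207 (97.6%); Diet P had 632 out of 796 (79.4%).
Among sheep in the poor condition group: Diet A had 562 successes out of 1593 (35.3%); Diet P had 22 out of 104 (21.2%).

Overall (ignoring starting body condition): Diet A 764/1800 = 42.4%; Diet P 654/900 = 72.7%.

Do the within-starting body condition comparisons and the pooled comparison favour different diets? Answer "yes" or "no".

yes

Within each starting body condition level (good condition 97.6% vs 79.4%; poor condition 35.3% vs 21.2%), Diet A has the higher rate every time. Pooled: 42.4% vs 72.7% — Diet P has the higher rate overall. The two comparisons disagree.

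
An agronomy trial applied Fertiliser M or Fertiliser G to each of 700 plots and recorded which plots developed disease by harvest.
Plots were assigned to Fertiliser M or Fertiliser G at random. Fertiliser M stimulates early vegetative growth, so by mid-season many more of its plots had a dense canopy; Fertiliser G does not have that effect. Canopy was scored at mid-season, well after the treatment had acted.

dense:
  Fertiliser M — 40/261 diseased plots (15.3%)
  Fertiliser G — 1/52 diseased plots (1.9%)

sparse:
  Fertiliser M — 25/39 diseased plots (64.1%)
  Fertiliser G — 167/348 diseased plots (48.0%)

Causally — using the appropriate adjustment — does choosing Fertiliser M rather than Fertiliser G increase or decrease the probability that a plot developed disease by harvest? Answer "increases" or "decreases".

Mid-season canopy here is a post-treatment variable shaped by the fertiliser; conditioning on it would introduce bias rather than remove it. The overall comparison is the causal one.
Pooled: Fertiliser M 21.7% vs Fertiliser G 42.0%; Fertiliser M is lower overall.

decreases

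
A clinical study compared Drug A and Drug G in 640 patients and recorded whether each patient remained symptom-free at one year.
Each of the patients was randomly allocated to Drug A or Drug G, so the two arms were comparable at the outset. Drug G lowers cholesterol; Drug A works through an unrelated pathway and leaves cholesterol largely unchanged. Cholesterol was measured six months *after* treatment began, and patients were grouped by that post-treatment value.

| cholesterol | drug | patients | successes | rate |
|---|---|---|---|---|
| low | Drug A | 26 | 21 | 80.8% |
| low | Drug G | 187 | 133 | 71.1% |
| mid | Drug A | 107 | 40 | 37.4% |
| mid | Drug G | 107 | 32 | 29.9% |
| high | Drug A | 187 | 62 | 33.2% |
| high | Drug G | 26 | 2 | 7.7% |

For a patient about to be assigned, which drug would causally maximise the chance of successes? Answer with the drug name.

Drug G

Cholesterol lies on the pathway drug → cholesterol → outcome, so adjusting for it blocks the indirect effect. For the total causal effect of drug, use the unadjusted pooled rates.
Pooled: Drug A 38.4% vs Drug G 52.2%; Drug G is higher overall.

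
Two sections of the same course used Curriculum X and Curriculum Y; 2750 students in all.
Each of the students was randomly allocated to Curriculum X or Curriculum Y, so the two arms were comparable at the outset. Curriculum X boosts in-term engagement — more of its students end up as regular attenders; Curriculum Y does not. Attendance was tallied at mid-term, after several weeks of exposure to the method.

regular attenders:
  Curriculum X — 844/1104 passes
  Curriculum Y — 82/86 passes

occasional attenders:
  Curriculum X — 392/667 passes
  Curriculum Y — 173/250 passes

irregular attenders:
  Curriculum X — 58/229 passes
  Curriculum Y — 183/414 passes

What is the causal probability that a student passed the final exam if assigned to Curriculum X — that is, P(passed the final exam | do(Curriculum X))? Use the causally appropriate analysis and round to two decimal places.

The distribution of mid-term attendance is itself part of what the teaching method does — it is an intermediate outcome. Holding it fixed would remove that part of the effect; the total effect is the pooled difference.
So P(outcome | do(Curriculum X)) is just the pooled rate for Curriculum X: 1294/2000 = 0.647.

0.65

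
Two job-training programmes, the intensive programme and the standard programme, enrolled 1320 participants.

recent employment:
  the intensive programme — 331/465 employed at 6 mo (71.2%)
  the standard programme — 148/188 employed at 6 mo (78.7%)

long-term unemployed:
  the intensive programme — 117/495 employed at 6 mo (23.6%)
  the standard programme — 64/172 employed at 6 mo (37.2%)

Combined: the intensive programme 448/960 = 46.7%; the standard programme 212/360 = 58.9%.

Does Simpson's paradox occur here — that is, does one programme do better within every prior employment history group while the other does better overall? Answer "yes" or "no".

Within each prior employment history level (recent employment 71.2% vs 78.7%; long-term unemployed 23.6% vs 37.2%), the standard programme has the higher rate every time. Pooled: 46.7% vs 58.9% — the standard programme has the higher rate overall. They agree.

no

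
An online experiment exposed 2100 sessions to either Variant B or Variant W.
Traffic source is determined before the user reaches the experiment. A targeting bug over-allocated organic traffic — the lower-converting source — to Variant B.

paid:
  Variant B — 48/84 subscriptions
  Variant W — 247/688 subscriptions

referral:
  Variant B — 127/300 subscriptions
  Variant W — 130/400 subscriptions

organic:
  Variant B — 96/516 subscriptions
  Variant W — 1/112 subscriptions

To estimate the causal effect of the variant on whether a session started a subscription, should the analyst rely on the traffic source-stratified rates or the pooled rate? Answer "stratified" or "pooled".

stratified

The imbalance in traffic source arose from how sessions were allocated, not from anything the variant did; and traffic source independently affects the outcome. The pooled gap is confounded — condition on traffic source.
Within each level — paid: 57.1% vs 35.9%; referral: 42.3% vs 32.5%; organic: 18.6% vs 0.9% — Variant B is higher every time.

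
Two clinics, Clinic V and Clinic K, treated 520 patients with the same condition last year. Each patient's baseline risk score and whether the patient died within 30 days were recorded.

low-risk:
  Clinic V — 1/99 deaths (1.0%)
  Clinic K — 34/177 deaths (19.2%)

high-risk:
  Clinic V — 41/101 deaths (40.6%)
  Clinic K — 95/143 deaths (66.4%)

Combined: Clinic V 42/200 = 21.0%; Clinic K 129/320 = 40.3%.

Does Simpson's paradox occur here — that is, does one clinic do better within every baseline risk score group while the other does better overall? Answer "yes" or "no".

Within each baseline risk score level (low-risk 1.0% vs 19.2%; high-risk 40.6% vs 66.4%), Clinic V has the lower rate every time. Pooled: 21.0% vs 40.3% — Clinic V has the lower rate overall. They agree.

no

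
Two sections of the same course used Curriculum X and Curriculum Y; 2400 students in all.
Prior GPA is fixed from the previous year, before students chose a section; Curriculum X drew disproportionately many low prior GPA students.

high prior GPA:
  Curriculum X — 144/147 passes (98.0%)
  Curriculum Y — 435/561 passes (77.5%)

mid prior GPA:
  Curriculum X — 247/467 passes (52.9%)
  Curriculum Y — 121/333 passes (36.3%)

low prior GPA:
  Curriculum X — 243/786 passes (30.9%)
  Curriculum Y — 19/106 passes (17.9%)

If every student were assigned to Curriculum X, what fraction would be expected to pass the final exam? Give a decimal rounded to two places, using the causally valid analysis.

0.58

The prior GPA band-specific comparison favours Curriculum X throughout, but the pooled figures favour Curriculum Y. The question is whether to condition on prior GPA band.
Here prior GPA band is a common cause — it drives both which teaching method a case falls under and the outcome. The crude comparison mixes populations; the stratum-specific rates are the causally relevant ones.
Standardising Curriculum X to the population prior GPA band mix: 0.295·144/147 + 0.333·247/467 + 0.372·243/786 = 0.580.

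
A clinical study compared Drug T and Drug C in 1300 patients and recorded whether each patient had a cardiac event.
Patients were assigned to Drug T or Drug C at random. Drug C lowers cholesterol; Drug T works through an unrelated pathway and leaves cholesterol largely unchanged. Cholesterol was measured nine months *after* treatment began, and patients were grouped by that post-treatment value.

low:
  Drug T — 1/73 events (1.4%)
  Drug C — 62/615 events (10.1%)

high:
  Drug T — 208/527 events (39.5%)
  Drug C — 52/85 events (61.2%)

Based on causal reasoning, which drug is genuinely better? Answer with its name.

Drug C

Within every cholesterol level Drug T has the lower rate, yet pooled Drug C does — Simpson's reversal.
Stratifying would compare drugs among patients the drugs themselves sorted into cholesterol groups — a form of selection on an intermediate. The unconditioned pooled rates give the total causal effect.
Pooled: Drug T 34.8% vs Drug C 16.3%; Drug C is lower overall.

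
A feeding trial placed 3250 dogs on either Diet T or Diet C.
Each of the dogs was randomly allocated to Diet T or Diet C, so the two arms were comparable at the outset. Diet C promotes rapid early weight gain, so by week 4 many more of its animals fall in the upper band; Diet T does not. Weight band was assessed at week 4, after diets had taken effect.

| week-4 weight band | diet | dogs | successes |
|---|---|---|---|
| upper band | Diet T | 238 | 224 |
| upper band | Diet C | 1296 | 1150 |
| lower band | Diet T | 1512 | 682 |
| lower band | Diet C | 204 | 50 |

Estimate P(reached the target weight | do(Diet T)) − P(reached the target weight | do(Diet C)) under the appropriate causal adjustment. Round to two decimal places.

-0.28

Stratifying would compare diets among dogs the diets themselves sorted into week-4 weight band groups — a form of selection on an intermediate. The unconditioned pooled rates give the total causal effect.
The causal difference is the pooled difference: 0.518 − 0.800 = -0.282.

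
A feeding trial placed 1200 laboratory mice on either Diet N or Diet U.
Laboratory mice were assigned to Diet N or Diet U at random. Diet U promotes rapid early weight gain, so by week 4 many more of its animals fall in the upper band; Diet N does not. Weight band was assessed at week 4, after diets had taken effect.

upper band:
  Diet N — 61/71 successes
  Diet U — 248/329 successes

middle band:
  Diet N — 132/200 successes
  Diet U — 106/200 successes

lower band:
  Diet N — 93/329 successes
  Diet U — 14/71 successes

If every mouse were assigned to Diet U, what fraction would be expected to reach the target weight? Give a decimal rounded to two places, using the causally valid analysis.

Week-4 weight band is recorded after the diet and is itself shifted by it — it sits on the causal path from diet to outcome. Conditioning on a mediator would strip out part of the effect we want; the pooled comparison gives the total causal effect.
So P(outcome | do(Diet U)) is just the pooled rate for Diet U: 368/600 = 0.613.

0.61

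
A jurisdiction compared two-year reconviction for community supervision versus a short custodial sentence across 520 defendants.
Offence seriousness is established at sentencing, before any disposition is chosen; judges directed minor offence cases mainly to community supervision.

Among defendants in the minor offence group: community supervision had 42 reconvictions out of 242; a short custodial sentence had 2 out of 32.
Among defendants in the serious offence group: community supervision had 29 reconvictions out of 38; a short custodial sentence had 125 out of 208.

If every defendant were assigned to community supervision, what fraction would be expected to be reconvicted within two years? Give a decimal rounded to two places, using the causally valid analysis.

0.45

Offence seriousness satisfies the back-door criterion: it is not a descendant of the disposition, and it blocks the spurious path from disposition to outcome. Adjusting for it (i.e., using the within-offence seriousness rates) gives the causal effect.
Standardising community supervision to the population offence seriousness mix: 0.527·42/242 + 0.473·29/38 = 0.452.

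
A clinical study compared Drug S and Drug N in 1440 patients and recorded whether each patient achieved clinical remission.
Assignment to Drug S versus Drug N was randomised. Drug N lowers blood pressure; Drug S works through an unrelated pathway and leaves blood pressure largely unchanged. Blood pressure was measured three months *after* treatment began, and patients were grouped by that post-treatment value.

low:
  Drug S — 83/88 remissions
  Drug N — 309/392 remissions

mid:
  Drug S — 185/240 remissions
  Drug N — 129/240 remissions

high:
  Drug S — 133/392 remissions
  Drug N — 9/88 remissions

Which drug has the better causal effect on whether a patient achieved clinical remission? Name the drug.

Drug N

Because the drug influences blood pressure, blood pressure is a post-treatment mediator, not a confounder. Stratifying on it would bias the estimate; the causal effect is the crude pooled difference.
Pooled: Drug S 55.7% vs Drug N 62.1%; Drug N is higher overall.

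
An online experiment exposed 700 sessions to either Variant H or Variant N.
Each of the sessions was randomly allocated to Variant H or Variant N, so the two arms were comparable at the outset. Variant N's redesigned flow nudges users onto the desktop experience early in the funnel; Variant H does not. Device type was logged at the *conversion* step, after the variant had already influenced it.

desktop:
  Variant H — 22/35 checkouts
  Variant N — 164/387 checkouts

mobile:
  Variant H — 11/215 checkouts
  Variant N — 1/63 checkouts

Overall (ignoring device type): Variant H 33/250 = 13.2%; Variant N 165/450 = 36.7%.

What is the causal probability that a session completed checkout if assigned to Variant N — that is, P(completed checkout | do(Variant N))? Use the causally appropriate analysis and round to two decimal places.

Because the variant influences device type, device type is a post-treatment mediator, not a confounder. Stratifying on it would bias the estimate; the causal effect is the crude pooled difference.
So P(outcome | do(Variant N)) is just the pooled rate for Variant N: 165/450 = 0.367.

0.37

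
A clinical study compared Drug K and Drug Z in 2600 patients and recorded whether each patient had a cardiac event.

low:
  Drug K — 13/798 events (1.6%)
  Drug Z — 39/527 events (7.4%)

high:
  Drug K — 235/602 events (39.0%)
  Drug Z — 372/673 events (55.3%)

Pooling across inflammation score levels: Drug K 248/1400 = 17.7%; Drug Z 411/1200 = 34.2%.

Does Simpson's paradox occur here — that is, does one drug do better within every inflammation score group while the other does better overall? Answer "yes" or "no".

Within each inflammation score level (low 1.6% vs 7.4%; high 39.0% vs 55.3%), Drug K has the lower rate every time. Pooled: 17.7% vs 34.2% — Drug K has the lower rate overall. They agree.

no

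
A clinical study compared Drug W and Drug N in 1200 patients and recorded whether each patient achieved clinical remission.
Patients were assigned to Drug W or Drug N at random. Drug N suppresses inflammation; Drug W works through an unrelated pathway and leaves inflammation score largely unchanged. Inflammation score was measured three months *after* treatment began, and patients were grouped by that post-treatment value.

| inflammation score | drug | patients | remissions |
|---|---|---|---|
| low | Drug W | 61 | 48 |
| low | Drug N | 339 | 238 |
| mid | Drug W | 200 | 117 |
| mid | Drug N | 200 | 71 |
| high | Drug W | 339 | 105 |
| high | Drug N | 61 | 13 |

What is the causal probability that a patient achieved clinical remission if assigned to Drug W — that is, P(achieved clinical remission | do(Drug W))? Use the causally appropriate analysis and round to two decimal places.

The distribution of inflammation score is itself part of what the drug does — it is an intermediate outcome. Holding it fixed would remove that part of the effect; the total effect is the pooled difference.
So P(outcome | do(Drug W)) is just the pooled rate for Drug W: 270/600 = 0.450.

0.45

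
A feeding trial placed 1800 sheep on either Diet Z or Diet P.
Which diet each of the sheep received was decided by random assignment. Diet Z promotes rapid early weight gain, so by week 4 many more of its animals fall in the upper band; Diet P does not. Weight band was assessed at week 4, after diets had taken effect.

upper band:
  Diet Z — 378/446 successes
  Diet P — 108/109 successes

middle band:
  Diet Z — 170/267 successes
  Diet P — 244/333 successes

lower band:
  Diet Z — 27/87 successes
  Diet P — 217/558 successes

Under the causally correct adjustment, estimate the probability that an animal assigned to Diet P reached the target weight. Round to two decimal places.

0.57

Within every week-4 weight band level Diet P has the higher rate, yet pooled Diet Z does — Simpson's reversal.
Week-4 weight band is recorded after the diet and is itself shifted by it — it sits on the causal path from diet to outcome. Conditioning on a mediator would strip out part of the effect we want; the pooled comparison gives the total causal effect.
So P(outcome | do(Diet P)) is just the pooled rate for Diet P: 569/1000 = 0.569.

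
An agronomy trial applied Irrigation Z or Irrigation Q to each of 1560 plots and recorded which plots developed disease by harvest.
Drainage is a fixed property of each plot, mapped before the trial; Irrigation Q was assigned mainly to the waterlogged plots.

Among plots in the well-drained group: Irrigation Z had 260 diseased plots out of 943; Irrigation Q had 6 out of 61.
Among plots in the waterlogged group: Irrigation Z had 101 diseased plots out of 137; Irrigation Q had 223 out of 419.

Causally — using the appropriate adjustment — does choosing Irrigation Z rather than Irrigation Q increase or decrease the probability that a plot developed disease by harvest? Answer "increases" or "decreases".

increases

The field drainage-specific comparison favours Irrigation Q throughout, but the pooled figures favour Irrigation Z. The question is whether to condition on field drainage.
The imbalance in field drainage arose from how plots were allocated, not from anything the irrigation did; and field drainage independently affects the outcome. The pooled gap is confounded — condition on field drainage.
Within each level — well-drained: 27.6% vs 9.8%; waterlogged: 73.7% vs 53.2% — Irrigation Q is lower every time.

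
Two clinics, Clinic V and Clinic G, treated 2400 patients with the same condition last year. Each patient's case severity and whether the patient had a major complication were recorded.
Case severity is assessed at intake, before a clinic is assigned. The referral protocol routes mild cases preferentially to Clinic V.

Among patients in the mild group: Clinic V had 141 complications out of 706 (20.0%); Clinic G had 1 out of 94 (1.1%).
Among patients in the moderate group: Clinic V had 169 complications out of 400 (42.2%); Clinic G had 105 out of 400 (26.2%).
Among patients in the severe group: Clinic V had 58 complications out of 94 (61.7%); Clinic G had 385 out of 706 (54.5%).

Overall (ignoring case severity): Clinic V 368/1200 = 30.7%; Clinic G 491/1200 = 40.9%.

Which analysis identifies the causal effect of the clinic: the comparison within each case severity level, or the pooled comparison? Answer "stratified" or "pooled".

The stratified and pooled comparisons disagree (Clinic G wins within each case severity; Clinic V wins overall), so the answer turns on the causal role of case severity.
Nothing the clinic does changes case severity; the imbalance is an allocation artefact. With case severity also predicting the outcome, the pooled figure is confounded, and the within-stratum comparison is the causal one.
Within each level — mild: 20.0% vs 1.1%; moderate: 42.2% vs 26.2%; severe: 61.7% vs 54.5% — Clinic G is lower every time.

stratified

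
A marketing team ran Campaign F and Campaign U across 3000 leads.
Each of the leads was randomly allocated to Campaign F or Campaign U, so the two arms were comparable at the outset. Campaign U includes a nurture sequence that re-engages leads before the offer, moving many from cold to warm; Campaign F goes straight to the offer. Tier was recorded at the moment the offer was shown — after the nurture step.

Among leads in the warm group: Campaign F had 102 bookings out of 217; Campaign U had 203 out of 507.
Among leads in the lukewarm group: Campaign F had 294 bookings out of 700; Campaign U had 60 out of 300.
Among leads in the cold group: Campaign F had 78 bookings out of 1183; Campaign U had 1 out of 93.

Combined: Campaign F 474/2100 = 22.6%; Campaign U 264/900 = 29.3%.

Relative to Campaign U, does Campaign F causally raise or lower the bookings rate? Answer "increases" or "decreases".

Because the campaign influences engagement tier, engagement tier is a post-treatment mediator, not a confounder. Stratifying on it would bias the estimate; the causal effect is the crude pooled difference.
Pooled: Campaign F 22.6% vs Campaign U 29.3%; Campaign U is higher overall.

decreases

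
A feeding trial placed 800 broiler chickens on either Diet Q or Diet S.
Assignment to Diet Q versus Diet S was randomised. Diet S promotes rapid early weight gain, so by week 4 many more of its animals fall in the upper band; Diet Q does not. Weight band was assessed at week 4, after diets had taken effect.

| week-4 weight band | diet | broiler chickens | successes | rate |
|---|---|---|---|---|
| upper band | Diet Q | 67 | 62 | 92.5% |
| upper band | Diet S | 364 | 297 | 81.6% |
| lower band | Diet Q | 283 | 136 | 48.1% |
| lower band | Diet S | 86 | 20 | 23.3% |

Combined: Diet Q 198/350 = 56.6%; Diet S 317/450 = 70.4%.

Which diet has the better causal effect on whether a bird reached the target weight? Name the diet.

Within every week-4 weight band level Diet Q has the higher rate, yet pooled Diet S does — Simpson's reversal.
Week-4 weight band lies on the pathway diet → week-4 weight band → outcome, so adjusting for it blocks the indirect effect. For the total causal effect of diet, use the unadjusted pooled rates.
Pooled: Diet Q 56.6% vs Diet S 70.4%; Diet S is higher overall.

Diet S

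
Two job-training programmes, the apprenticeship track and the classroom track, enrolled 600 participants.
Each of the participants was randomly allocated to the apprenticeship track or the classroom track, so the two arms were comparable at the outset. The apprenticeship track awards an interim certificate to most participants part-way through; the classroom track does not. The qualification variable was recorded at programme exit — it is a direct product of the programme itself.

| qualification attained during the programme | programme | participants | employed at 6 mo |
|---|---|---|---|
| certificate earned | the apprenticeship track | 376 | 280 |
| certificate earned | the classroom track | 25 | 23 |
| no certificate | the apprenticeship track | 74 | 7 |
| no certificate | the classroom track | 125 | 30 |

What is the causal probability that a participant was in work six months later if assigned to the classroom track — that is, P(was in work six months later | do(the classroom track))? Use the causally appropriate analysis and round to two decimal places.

the classroom track is higher inside every qualification attained during the programme stratum but the apprenticeship track is higher in aggregate. Whether to stratify depends on how qualification attained during the programme relates to the programme.
Stratifying would compare programmes among participants the programmes themselves sorted into qualification attained during the programme groups — a form of selection on an intermediate. The unconditioned pooled rates give the total causal effect.
So P(outcome | do(the classroom track)) is just the pooled rate for the classroom track: 53/150 = 0.353.

0.35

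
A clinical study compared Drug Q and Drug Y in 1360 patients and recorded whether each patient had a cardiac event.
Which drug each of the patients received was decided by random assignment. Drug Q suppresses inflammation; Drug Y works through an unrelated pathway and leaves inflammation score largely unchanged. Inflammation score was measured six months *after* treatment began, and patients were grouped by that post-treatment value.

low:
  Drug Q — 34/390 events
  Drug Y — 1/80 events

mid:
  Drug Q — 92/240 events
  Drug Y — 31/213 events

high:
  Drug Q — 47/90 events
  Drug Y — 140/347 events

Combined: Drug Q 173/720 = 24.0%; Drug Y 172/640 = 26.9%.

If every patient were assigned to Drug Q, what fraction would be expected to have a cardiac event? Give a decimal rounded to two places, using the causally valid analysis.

0.24

Inflammation score is recorded after the drug and is itself shifted by it — it sits on the causal path from drug to outcome. Conditioning on a mediator would strip out part of the effect we want; the pooled comparison gives the total causal effect.
So P(outcome | do(Drug Q)) is just the pooled rate for Drug Q: 173/720 = 0.240.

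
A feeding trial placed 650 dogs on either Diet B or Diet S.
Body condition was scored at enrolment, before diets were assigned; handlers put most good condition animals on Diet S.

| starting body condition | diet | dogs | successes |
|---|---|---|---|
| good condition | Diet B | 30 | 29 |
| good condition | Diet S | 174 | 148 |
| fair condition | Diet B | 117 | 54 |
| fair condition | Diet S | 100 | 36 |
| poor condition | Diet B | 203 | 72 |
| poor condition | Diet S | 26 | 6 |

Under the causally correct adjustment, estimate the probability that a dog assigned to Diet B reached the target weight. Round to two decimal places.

Starting body condition is set before the diet has any effect — it is not caused by the diet — and it independently drives the outcome. That makes it a confounder, so the causal comparison is within starting body condition levels.
Standardising Diet B to the population starting body condition mix: 0.314·29/30 + 0.334·54/117 + 0.352·72/203 = 0.582.

0.58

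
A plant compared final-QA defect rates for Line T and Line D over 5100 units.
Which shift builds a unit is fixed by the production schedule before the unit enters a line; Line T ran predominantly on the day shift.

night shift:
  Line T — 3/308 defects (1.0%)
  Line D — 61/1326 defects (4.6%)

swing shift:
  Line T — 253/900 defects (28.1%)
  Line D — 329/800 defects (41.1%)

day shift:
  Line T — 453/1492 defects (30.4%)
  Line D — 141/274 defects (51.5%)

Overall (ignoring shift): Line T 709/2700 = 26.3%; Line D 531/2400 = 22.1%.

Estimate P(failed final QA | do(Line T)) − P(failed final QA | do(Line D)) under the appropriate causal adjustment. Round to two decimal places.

-0.13

Shift is set before the line has any effect — it is not caused by the line — and it independently drives the outcome. That makes it a confounder, so the causal comparison is within shift levels.
Adjusting over the population distribution of shift: 0.320·(0.010−0.046) + 0.333·(0.281−0.411) + 0.346·(0.304−0.515) = -0.128.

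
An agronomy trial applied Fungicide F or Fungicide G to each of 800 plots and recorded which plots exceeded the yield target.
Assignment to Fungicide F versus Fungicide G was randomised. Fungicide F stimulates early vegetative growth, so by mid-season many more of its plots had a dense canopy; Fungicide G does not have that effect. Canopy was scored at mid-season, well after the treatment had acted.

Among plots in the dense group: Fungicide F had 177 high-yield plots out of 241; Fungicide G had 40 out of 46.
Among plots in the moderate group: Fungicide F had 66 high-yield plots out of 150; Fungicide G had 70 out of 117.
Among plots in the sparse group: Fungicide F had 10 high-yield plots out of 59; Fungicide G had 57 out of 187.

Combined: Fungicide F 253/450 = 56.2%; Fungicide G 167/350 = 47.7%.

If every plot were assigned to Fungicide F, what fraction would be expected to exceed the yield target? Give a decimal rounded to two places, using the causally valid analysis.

Fungicide G is higher inside every mid-season canopy stratum but Fungicide F is higher in aggregate. Whether to stratify depends on how mid-season canopy relates to the fungicide.
Mid-season canopy here is a post-treatment variable shaped by the fungicide; conditioning on it would introduce bias rather than remove it. The overall comparison is the causal one.
So P(outcome | do(Fungicide F)) is just the pooled rate for Fungicide F: 253/450 = 0.562.

0.56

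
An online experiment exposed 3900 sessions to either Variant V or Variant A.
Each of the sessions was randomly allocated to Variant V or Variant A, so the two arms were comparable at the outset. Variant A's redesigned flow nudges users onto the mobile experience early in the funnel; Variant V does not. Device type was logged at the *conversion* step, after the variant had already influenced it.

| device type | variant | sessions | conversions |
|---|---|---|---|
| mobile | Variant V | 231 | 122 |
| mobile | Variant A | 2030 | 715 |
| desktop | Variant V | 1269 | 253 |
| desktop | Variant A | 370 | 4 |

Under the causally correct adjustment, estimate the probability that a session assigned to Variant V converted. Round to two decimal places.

0.25

Device type here is a post-treatment variable shaped by the variant; conditioning on it would introduce bias rather than remove it. The overall comparison is the causal one.
So P(outcome | do(Variant V)) is just the pooled rate for Variant V: 375/1500 = 0.250.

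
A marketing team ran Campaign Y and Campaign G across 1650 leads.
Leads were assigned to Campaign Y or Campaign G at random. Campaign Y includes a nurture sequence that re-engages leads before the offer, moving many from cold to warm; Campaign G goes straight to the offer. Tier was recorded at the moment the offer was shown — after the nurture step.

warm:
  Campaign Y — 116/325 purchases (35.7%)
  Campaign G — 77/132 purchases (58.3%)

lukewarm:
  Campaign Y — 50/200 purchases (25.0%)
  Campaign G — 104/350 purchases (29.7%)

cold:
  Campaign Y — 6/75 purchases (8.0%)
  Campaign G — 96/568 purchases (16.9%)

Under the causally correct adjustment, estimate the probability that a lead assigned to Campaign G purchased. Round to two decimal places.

0.26

Engagement tier here is a post-treatment variable shaped by the campaign; conditioning on it would introduce bias rather than remove it. The overall comparison is the causal one.
So P(outcome | do(Campaign G)) is just the pooled rate for Campaign G: 277/1050 = 0.264.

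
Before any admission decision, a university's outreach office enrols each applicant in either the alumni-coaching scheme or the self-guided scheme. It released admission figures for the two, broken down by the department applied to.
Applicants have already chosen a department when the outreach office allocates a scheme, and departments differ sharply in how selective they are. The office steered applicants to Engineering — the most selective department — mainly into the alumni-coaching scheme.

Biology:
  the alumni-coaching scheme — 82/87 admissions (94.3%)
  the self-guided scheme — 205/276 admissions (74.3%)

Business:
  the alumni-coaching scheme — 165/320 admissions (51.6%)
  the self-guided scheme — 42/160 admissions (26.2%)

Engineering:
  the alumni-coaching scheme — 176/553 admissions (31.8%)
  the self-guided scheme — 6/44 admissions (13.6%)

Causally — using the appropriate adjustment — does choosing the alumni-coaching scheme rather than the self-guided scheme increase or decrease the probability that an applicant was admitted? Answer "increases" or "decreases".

increases

the alumni-coaching scheme is higher inside every department stratum but the self-guided scheme is higher in aggregate. Whether to stratify depends on how department relates to the outreach scheme.
Department is set before the outreach scheme has any effect — it is not caused by the outreach scheme — and it independently drives the outcome. That makes it a confounder, so the causal comparison is within department levels.
Within each level — Biology: 94.3% vs 74.3%; Business: 51.6% vs 26.2%; Engineering: 31.8% vs 13.6% — the alumni-coaching scheme is higher every time.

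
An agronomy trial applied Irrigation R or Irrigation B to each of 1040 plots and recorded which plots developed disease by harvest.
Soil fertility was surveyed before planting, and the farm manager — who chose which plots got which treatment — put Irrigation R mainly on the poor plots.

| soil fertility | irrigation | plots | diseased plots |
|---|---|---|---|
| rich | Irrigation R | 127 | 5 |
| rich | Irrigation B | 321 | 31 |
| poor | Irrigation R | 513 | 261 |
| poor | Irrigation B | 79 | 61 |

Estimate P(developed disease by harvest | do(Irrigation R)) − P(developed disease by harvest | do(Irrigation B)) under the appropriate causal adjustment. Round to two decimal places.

-0.17

Soil fertility differs across irrigations for reasons unrelated to any effect of the irrigation itself, and it separately predicts the outcome — a classic confounder. We must compare within soil fertility levels.
Adjusting over the population distribution of soil fertility: 0.431·(0.039−0.097) + 0.569·(0.509−0.772) = -0.175.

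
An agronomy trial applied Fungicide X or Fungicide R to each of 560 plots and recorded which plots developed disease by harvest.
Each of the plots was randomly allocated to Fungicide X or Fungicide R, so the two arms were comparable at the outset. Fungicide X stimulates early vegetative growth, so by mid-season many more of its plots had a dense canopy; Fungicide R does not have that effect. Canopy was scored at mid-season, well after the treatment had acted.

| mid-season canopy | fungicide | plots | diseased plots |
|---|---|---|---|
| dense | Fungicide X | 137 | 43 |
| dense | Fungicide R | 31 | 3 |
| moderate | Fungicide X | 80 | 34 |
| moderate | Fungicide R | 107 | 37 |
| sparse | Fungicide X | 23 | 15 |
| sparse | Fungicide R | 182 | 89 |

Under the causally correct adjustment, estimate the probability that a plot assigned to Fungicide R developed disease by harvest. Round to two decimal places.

0.40

The mid-season canopy-specific comparison favours Fungicide R throughout, but the pooled figures favour Fungicide X. The question is whether to condition on mid-season canopy.
Mid-season canopy lies on the pathway fungicide → mid-season canopy → outcome, so adjusting for it blocks the indirect effect. For the total causal effect of fungicide, use the unadjusted pooled rates.
So P(outcome | do(Fungicide R)) is just the pooled rate for Fungicide R: 129/320 = 0.403.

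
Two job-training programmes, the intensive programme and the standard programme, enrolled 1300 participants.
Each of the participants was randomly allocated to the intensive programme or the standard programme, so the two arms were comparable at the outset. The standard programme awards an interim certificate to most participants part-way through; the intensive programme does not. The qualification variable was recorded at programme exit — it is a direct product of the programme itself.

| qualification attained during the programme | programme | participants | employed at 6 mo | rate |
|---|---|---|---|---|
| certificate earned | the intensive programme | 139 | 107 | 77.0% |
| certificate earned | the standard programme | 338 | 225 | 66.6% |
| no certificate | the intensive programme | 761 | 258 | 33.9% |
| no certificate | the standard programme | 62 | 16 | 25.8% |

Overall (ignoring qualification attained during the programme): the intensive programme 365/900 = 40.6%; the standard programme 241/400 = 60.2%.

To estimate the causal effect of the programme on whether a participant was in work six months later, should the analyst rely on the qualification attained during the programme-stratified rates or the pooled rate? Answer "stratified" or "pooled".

pooled

Stratifying would compare programmes among participants the programmes themselves sorted into qualification attained during the programme groups — a form of selection on an intermediate. The unconditioned pooled rates give the total causal effect.
Pooled: the intensive programme 40.6% vs the standard programme 60.2%; the standard programme is higher overall.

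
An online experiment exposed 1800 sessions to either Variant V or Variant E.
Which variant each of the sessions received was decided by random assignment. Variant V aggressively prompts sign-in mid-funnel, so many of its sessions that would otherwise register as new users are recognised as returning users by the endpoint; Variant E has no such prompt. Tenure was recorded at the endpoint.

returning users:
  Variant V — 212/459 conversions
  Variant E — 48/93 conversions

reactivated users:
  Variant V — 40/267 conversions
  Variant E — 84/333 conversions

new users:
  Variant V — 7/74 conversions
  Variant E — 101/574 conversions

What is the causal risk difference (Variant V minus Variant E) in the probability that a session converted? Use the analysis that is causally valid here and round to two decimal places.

+0.09

User tenure is recorded after the variant and is itself shifted by it — it sits on the causal path from variant to outcome. Conditioning on a mediator would strip out part of the effect we want; the pooled comparison gives the total causal effect.
The causal difference is the pooled difference: 0.324 − 0.233 = +0.091.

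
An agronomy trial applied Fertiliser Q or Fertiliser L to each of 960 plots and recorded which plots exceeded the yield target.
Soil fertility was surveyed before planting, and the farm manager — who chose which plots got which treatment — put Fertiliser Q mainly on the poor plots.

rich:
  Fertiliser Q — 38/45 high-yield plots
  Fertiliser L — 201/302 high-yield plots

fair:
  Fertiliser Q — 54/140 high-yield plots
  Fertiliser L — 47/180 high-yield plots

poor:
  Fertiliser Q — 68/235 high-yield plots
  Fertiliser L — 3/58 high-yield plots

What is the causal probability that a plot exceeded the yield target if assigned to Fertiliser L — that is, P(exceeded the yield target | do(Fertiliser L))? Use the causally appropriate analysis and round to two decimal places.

Nothing the fertiliser does changes soil fertility; the imbalance is an allocation artefact. With soil fertility also predicting the outcome, the pooled figure is confounded, and the within-stratum comparison is the causal one.
Standardising Fertiliser L to the population soil fertility mix: 0.361·201/302 + 0.333·47/180 + 0.305·3/58 = 0.343.

0.34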